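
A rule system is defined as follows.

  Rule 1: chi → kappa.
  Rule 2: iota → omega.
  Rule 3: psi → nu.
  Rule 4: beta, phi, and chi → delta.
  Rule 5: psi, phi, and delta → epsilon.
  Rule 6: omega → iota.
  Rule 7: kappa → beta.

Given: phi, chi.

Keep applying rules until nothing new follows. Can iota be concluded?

No

iota would need omega (Rule 6), but omega is never established.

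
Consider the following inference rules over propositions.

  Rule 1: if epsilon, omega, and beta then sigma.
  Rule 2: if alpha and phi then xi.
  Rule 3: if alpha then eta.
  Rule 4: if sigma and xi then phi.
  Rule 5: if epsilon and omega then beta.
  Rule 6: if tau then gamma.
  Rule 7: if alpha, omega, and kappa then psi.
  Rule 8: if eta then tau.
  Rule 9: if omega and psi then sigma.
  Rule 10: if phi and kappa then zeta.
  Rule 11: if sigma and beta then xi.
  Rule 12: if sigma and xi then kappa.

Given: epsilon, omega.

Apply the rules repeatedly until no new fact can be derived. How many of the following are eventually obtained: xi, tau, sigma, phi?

epsilon and omega hold, so beta follows (Rule 5).
epsilon, omega, and beta hold, so sigma follows (Rule 1).
sigma and beta hold, so xi follows (Rule 11).
sigma and xi hold, so phi follows (Rule 4).
xi: reached.
tau would need eta (Rule 8), but eta is never established.
sigma: reached.
phi: reached.
Reached: xi, sigma, and phi — 3 of the 4.

3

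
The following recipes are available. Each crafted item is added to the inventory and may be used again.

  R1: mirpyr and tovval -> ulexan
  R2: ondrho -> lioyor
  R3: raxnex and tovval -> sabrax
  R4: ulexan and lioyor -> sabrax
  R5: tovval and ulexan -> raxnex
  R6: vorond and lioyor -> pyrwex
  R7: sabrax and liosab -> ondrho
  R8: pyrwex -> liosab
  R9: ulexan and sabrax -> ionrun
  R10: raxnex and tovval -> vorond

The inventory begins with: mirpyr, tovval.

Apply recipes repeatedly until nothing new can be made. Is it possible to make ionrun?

Yes

Using R1, mirpyr and tovval make ulexan.
tovval and ulexan -> raxnex (R5).
raxnex and tovval -> sabrax (R3).
ulexan and sabrax -> ionrun (R9).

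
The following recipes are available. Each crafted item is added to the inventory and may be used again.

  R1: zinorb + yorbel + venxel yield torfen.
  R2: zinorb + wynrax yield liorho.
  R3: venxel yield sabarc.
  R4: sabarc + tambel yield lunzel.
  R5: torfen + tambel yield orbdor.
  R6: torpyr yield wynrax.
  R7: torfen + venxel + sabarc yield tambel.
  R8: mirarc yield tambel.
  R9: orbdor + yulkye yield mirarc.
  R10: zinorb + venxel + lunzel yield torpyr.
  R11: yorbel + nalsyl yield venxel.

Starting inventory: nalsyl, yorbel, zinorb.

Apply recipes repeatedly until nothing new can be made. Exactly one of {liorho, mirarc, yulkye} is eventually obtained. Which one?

liorho

Using R11, yorbel and nalsyl make venxel.
zinorb + yorbel + venxel → torfen (R1).
Using R3, venxel makes sabarc.
torfen + venxel + sabarc → tambel (R7).
Using R4, sabarc and tambel make lunzel.
zinorb + venxel + lunzel → torpyr (R10).
torpyr → wynrax (R6).
Using R2, zinorb and wynrax make liorho.
No rule produces yulkye, and it is not given. mirarc would need orbdor and yulkye (R9), but yulkye is never obtained.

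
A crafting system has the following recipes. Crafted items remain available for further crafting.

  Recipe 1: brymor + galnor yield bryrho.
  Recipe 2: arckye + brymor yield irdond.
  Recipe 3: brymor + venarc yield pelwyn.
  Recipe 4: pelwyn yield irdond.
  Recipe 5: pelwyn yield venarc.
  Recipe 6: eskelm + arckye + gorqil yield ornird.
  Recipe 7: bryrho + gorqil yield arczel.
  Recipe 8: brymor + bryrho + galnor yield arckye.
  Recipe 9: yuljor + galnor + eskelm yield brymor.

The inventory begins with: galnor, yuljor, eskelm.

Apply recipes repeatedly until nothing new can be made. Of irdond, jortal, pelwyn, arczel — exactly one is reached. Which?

irdond

Using Recipe 9, yuljor, galnor, and eskelm make brymor.
brymor + galnor → bryrho (Recipe 1).
Using Recipe 8, brymor, bryrho, and galnor make arckye.
arckye + brymor → irdond (Recipe 2).
pelwyn would need brymor and venarc (Recipe 3), but venarc is never obtained. No rule produces jortal, and it is not given. arczel would need bryrho and gorqil (Recipe 7), but gorqil is never obtained.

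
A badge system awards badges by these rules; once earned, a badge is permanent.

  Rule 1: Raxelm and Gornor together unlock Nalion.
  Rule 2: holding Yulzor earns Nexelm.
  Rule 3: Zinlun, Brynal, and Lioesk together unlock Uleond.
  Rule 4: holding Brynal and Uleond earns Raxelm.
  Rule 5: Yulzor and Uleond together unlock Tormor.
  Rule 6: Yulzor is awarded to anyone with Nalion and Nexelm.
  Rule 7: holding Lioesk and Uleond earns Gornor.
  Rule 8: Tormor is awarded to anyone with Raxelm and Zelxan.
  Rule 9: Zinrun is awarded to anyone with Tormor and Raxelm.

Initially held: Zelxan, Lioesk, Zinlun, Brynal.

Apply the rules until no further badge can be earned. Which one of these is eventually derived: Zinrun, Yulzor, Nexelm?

With Zinlun, Brynal, and Lioesk, Uleond is earned (Rule 3).
With Brynal and Uleond, Raxelm is earned (Rule 4).
With Raxelm and Zelxan, Tormor is earned (Rule 8).
With Tormor and Raxelm, Zinrun is earned (Rule 9).
Nexelm would need Yulzor (Rule 2), but Yulzor is never earned. Yulzor would need Nalion and Nexelm (Rule 6), but Nexelm is never earned.

Zinrun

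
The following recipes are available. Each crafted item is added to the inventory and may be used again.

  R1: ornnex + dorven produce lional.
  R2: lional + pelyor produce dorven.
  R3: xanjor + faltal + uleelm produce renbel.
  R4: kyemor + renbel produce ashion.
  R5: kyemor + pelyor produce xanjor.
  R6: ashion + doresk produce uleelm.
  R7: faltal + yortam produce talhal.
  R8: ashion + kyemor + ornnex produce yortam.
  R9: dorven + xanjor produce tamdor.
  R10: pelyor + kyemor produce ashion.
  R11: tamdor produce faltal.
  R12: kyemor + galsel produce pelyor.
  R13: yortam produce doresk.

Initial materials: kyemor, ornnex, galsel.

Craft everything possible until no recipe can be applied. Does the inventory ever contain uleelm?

kyemor + galsel → pelyor (R12).
pelyor + kyemor → ashion (R10).
Using R8, ashion, kyemor, and ornnex make yortam.
Using R13, yortam makes doresk.
Using R6, ashion and doresk make uleelm.

Yes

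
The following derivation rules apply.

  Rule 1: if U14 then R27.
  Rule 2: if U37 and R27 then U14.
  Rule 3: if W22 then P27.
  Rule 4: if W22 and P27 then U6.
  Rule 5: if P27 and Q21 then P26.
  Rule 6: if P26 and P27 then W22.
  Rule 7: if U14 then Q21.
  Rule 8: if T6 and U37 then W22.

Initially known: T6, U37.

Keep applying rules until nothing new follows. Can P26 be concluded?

P26 would need P27 and Q21 (Rule 5), but Q21 is never established.

No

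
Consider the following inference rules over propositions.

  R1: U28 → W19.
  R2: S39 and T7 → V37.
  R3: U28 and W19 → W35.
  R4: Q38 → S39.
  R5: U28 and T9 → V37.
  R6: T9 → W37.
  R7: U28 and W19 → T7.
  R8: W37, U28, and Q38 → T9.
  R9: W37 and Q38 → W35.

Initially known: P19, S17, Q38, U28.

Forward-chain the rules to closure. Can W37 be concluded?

No

W37 would need T9 (R6), but T9 is never established.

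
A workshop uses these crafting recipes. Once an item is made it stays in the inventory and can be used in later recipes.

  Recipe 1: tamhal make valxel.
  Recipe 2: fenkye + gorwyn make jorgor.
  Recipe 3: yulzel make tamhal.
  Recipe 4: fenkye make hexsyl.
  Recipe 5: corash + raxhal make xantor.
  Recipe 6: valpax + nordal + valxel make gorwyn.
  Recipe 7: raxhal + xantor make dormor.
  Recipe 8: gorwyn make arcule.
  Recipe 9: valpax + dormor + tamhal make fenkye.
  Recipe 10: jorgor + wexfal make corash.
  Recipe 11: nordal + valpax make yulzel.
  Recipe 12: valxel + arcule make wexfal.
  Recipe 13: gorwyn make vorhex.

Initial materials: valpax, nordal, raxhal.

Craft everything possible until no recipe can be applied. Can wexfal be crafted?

Yes

Using Recipe 11, nordal and valpax make yulzel.
yulzel → tamhal (Recipe 3).
Using Recipe 1, tamhal makes valxel.
Using Recipe 6, valpax, nordal, and valxel make gorwyn.
gorwyn → arcule (Recipe 8).
valxel + arcule → wexfal (Recipe 12).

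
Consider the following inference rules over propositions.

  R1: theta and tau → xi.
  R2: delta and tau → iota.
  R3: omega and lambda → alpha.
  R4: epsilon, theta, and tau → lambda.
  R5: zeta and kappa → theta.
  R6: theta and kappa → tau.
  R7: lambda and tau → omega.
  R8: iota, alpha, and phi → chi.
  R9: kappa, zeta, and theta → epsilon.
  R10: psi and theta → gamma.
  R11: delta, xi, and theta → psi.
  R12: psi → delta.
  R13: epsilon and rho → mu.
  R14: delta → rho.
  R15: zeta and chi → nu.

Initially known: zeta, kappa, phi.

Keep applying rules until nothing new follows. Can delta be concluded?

No

delta would need psi (R12), but psi is never established.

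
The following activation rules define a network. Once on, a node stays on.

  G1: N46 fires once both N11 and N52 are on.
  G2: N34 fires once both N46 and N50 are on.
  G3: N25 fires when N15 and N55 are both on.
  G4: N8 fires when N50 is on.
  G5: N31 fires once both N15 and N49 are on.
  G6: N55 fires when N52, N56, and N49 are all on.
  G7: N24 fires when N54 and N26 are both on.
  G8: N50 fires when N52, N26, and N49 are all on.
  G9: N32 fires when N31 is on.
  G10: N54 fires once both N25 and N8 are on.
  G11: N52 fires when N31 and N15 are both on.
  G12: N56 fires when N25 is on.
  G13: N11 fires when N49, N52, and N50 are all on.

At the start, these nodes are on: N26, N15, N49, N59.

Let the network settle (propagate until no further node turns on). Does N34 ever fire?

Yes

N15 and N49 are on, so N31 fires (G5).
G11: N31 and N15 on → N52 on.
N52, N26, and N49 are on, so N50 fires (G8).
N49, N52, and N50 are on, so N11 fires (G13).
G1: N11 and N52 on → N46 on.
G2: N46 and N50 on → N34 on.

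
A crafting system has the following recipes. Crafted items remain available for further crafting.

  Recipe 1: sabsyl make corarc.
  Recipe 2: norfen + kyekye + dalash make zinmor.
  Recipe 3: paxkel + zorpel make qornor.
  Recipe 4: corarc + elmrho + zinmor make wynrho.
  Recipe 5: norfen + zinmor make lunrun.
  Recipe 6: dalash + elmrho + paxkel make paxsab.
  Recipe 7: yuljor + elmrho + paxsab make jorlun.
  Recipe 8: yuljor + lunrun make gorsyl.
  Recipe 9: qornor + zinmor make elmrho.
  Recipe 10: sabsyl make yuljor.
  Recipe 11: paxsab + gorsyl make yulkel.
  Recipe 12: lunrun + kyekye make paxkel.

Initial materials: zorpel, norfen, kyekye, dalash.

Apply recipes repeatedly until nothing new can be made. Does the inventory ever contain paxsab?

norfen + kyekye + dalash → zinmor (Recipe 2).
Using Recipe 5, norfen and zinmor make lunrun.
Using Recipe 12, lunrun and kyekye make paxkel.
paxkel + zorpel → qornor (Recipe 3).
Using Recipe 9, qornor and zinmor make elmrho.
dalash + elmrho + paxkel → paxsab (Recipe 6).

Yes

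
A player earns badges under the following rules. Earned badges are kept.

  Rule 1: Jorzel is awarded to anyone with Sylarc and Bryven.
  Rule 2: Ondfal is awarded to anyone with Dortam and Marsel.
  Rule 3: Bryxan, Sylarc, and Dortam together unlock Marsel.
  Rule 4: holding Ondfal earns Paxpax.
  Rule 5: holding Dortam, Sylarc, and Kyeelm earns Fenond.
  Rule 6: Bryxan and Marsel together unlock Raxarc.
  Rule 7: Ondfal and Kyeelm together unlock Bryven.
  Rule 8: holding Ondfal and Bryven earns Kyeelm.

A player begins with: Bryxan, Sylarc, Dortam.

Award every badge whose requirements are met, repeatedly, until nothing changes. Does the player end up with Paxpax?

With Bryxan, Sylarc, and Dortam, Marsel is earned (Rule 3).
With Dortam and Marsel, Ondfal is earned (Rule 2).
With Ondfal, Paxpax is earned (Rule 4).

Yes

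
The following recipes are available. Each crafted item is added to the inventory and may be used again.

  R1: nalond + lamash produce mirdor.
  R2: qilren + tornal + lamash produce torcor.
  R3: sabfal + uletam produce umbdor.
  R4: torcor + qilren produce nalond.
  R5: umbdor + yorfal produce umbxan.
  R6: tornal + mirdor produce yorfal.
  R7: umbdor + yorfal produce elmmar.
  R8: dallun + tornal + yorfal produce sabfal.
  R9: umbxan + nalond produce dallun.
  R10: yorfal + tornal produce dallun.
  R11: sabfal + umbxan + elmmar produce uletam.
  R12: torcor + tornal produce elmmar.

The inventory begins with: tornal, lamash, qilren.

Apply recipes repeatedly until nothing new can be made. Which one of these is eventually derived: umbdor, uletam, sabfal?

qilren + tornal + lamash → torcor (R2).
torcor + qilren → nalond (R4).
nalond + lamash → mirdor (R1).
tornal + mirdor → yorfal (R6).
yorfal + tornal → dallun (R10).
Using R8, dallun, tornal, and yorfal make sabfal.
uletam would need sabfal, umbxan, and elmmar (R11), but umbxan is never obtained. umbdor would need sabfal and uletam (R3), but uletam is never obtained.

sabfal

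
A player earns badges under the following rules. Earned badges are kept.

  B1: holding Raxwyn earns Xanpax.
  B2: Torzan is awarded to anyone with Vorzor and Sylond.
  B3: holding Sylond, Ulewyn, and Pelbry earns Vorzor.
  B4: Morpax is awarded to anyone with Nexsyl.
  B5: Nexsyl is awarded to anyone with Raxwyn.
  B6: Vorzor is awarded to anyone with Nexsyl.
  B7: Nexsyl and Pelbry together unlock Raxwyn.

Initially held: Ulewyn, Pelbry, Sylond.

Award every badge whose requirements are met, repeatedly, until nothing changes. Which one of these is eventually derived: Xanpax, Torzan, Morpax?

Torzan

With Sylond, Ulewyn, and Pelbry, Vorzor is earned (B3).
With Vorzor and Sylond, Torzan is earned (B2).
Xanpax would need Raxwyn (B1), but Raxwyn is never earned. Morpax would need Nexsyl (B4), but Nexsyl is never earned.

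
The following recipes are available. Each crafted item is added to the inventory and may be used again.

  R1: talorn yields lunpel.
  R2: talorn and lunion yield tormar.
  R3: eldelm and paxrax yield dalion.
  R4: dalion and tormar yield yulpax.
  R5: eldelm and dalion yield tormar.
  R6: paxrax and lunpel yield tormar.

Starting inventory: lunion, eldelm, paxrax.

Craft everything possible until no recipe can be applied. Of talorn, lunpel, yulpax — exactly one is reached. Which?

yulpax

Using R3, eldelm and paxrax make dalion.
eldelm and dalion → tormar (R5).
dalion and tormar → yulpax (R4).
No rule produces talorn, and it is not given. lunpel would need talorn (R1), but talorn is never obtained.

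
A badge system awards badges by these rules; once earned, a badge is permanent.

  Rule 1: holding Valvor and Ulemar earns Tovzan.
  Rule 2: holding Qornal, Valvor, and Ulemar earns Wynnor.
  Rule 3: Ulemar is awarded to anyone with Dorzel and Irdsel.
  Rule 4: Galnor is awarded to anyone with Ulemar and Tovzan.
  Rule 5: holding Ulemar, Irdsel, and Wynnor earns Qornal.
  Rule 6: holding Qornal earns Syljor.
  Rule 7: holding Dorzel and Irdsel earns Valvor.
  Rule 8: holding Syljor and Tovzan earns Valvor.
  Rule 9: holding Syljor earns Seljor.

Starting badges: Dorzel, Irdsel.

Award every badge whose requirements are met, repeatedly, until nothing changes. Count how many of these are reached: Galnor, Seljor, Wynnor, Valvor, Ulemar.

With Dorzel and Irdsel, Valvor is earned (Rule 7).
With Dorzel and Irdsel, Ulemar is earned (Rule 3).
With Valvor and Ulemar, Tovzan is earned (Rule 1).
With Ulemar and Tovzan, Galnor is earned (Rule 4).
Galnor: reached.
Seljor would need Syljor (Rule 9), but Syljor is never earned.
Wynnor would need Qornal, Valvor, and Ulemar (Rule 2), but Qornal is never earned.
Valvor: reached.
Ulemar: reached.
Reached: Galnor, Valvor, and Ulemar — 3 of the 5.

3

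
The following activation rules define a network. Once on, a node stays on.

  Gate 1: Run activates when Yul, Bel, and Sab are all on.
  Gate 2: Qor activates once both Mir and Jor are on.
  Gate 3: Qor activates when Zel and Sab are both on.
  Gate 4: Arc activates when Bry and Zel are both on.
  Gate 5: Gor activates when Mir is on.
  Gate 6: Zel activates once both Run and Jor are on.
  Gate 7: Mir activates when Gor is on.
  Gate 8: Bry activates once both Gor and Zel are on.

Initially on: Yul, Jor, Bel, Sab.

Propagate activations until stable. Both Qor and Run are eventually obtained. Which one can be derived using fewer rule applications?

Run

Run: Yul, Bel, and Sab are on, so Run activates (Gate 1). [1 rule application]
Qor: Yul, Bel, and Sab are on, so Run activates (Gate 1). Gate 6: Run and Jor on → Zel on. Gate 3: Zel and Sab on → Qor on. [3 rule applications]
Run needs fewer.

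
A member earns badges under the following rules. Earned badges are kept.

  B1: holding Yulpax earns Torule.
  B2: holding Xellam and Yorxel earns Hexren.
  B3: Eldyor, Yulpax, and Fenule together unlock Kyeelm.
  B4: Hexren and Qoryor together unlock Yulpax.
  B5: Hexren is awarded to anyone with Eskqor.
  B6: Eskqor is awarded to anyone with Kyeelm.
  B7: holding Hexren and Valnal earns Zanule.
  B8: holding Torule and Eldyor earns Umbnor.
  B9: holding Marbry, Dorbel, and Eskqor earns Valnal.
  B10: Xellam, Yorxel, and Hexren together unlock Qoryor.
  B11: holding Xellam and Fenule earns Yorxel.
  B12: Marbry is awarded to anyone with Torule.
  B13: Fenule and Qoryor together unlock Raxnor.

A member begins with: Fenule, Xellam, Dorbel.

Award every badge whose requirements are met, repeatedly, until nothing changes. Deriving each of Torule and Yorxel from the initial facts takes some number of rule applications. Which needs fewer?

Yorxel

Yorxel: With Xellam and Fenule, Yorxel is earned (B11). [1 rule application]
Torule: With Xellam and Fenule, Yorxel is earned (B11). With Xellam and Yorxel, Hexren is earned (B2). With Xellam, Yorxel, and Hexren, Qoryor is earned (B10). With Hexren and Qoryor, Yulpax is earned (B4). With Yulpax, Torule is earned (B1). [5 rule applications]
Yorxel needs fewer.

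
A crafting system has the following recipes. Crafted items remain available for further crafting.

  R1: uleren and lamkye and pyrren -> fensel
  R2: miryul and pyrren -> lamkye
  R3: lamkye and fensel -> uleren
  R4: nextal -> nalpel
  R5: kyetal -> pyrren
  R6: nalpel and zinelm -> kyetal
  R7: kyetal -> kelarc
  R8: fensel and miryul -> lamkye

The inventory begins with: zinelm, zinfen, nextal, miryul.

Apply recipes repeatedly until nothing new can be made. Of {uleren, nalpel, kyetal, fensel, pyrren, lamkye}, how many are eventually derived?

4

Using R4, nextal makes nalpel.
Using R6, nalpel and zinelm make kyetal.
Using R5, kyetal makes pyrren.
Using R2, miryul and pyrren make lamkye.
uleren would need lamkye and fensel (R3), but fensel is never obtained.
nalpel: reached.
kyetal: reached.
fensel would need uleren, lamkye, and pyrren (R1), but uleren is never obtained.
pyrren: reached.
lamkye: reached.
Reached: nalpel, kyetal, pyrren, and lamkye — 4 of the 6.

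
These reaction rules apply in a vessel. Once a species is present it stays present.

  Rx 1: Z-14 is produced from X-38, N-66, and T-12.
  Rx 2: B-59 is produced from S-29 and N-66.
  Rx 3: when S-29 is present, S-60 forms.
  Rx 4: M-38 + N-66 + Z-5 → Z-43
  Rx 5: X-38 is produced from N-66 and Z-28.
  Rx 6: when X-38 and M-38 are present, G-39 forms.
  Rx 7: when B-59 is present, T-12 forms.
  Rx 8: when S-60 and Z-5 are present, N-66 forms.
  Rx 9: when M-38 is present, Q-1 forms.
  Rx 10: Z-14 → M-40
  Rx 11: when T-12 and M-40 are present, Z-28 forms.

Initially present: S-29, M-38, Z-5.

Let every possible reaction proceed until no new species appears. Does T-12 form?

S-29 present → S-60 forms (Rx 3).
S-60 and Z-5 present → N-66 forms (Rx 8).
S-29 and N-66 present → B-59 forms (Rx 2).
B-59 present → T-12 forms (Rx 7).

Yes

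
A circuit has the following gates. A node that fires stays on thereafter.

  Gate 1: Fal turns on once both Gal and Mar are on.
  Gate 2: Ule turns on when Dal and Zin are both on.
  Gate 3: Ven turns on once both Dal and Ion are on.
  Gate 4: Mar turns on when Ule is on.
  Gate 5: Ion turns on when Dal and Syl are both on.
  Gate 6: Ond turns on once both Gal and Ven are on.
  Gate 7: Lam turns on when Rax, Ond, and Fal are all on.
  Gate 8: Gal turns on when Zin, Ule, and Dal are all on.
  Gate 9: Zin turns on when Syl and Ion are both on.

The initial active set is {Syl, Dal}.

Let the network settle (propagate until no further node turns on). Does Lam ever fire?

Lam would need Rax, Ond, and Fal (Gate 7), but Rax never turns on.

No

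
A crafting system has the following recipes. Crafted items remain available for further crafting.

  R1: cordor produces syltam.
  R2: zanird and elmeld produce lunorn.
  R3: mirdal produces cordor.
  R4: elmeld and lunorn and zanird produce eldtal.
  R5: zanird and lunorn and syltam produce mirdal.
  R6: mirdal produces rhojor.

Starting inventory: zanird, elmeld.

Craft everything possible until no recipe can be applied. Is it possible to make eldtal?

Yes

Using R2, zanird and elmeld make lunorn.
elmeld and lunorn and zanird → eldtal (R4).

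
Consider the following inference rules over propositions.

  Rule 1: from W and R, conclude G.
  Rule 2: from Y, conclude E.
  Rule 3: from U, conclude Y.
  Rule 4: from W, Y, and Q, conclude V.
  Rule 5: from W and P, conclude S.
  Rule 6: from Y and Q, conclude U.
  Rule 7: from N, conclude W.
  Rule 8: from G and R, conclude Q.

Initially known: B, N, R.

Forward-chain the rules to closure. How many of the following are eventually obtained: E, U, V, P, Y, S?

E would need Y (Rule 2), but Y is never established.
U would need Y and Q (Rule 6), but Y is never established.
V would need W, Y, and Q (Rule 4), but Y is never established.
No rule produces P, and it is not given.
Y would need U (Rule 3), but U is never established.
S would need W and P (Rule 5), but P is never established.
None of the 6 are reached.

0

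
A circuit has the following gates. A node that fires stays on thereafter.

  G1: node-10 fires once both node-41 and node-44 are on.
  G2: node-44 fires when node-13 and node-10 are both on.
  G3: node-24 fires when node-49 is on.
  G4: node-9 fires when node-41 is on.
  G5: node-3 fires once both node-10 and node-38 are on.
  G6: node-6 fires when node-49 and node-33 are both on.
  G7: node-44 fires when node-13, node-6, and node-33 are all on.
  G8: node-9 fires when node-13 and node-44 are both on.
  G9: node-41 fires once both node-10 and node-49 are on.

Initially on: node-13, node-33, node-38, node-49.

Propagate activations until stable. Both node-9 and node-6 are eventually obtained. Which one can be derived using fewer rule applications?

node-6

node-6: node-49 and node-33 are on, so node-6 fires (G6). [1 rule application]
node-9: node-49 and node-33 are on, so node-6 fires (G6). G7: node-13, node-6, and node-33 on → node-44 on. node-13 and node-44 are on, so node-9 fires (G8). [3 rule applications]
node-6 needs fewer.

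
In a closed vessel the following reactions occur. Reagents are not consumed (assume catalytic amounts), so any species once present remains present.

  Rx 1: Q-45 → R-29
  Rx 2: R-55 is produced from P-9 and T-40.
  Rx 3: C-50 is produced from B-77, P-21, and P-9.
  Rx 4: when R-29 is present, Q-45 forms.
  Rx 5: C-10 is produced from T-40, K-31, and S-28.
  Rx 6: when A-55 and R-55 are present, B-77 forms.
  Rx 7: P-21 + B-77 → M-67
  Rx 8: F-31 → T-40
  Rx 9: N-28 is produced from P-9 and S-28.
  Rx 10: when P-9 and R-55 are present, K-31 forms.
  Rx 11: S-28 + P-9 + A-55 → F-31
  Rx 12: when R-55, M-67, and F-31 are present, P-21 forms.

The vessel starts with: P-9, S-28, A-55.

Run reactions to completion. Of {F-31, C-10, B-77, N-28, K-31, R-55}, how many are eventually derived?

6

S-28, P-9, and A-55 present → F-31 forms (Rx 11).
P-9 and S-28 present → N-28 forms (Rx 9).
F-31 present → T-40 forms (Rx 8).
P-9 and T-40 present → R-55 forms (Rx 2).
P-9 and R-55 present → K-31 forms (Rx 10).
A-55 and R-55 present → B-77 forms (Rx 6).
T-40, K-31, and S-28 present → C-10 forms (Rx 5).
F-31: reached.
C-10: reached.
B-77: reached.
N-28: reached.
K-31: reached.
R-55: reached.
All 6 are reached.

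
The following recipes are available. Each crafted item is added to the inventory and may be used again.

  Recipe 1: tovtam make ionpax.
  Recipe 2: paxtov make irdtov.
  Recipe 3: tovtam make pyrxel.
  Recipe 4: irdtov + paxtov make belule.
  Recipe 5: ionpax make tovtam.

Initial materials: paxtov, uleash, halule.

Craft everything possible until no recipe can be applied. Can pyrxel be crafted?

No

pyrxel would need tovtam (Recipe 3), but tovtam is never obtained.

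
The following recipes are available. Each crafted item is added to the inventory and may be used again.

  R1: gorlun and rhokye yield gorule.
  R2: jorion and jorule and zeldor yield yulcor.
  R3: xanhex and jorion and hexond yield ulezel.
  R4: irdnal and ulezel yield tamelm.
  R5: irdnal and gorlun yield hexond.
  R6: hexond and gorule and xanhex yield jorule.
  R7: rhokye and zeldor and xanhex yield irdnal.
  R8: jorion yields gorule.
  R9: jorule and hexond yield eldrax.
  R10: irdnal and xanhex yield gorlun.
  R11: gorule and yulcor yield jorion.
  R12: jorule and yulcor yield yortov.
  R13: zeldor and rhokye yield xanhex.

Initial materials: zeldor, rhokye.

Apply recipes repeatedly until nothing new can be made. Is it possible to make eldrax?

Yes

zeldor and rhokye → xanhex (R13).
Using R7, rhokye, zeldor, and xanhex make irdnal.
irdnal and xanhex → gorlun (R10).
irdnal and gorlun → hexond (R5).
Using R1, gorlun and rhokye make gorule.
hexond and gorule and xanhex → jorule (R6).
Using R9, jorule and hexond make eldrax.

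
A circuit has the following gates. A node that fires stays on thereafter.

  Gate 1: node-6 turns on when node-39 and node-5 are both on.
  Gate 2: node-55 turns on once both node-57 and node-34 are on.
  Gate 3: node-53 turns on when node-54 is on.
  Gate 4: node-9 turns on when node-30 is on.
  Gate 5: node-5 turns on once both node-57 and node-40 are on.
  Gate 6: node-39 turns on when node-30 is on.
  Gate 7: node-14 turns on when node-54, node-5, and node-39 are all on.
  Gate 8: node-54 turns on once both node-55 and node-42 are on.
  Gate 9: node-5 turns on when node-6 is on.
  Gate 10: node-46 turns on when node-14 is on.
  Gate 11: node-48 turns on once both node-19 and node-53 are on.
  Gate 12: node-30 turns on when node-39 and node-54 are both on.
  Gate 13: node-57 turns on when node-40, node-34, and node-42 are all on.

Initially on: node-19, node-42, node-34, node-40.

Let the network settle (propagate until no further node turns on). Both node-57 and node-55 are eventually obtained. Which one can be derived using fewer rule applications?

node-57: Gate 13: node-40, node-34, and node-42 on → node-57 on. [1 rule application]
node-55: node-40, node-34, and node-42 are on, so node-57 turns on (Gate 13). Gate 2: node-57 and node-34 on → node-55 on. [2 rule applications]
node-57 needs fewer.

node-57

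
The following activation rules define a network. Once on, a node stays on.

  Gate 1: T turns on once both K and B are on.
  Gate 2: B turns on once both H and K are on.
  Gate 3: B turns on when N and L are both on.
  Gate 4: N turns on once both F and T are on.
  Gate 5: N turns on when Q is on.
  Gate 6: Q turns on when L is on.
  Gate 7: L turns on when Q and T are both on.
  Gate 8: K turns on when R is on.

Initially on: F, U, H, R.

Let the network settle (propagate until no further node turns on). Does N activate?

Yes

R is on, so K turns on (Gate 8).
H and K are on, so B turns on (Gate 2).
Gate 1: K and B on → T on.
F and T are on, so N turns on (Gate 4).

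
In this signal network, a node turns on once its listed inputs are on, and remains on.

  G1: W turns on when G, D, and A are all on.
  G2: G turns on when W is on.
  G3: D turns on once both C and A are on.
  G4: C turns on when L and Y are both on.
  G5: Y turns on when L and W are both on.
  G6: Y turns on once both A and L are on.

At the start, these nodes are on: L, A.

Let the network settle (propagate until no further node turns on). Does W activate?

W would need G, D, and A (G1), but G never turns on.

No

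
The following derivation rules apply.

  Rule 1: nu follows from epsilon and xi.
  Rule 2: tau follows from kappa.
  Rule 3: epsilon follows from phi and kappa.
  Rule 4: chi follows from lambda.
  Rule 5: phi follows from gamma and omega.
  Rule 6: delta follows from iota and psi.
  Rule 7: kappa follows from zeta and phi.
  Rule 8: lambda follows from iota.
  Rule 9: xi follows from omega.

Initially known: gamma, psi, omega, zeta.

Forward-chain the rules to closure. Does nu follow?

gamma and omega hold, so phi follows (Rule 5).
omega holds, so xi follows (Rule 9).
zeta and phi hold, so kappa follows (Rule 7).
From phi and kappa, Rule 3 gives epsilon.
From epsilon and xi, Rule 1 gives nu.

Yes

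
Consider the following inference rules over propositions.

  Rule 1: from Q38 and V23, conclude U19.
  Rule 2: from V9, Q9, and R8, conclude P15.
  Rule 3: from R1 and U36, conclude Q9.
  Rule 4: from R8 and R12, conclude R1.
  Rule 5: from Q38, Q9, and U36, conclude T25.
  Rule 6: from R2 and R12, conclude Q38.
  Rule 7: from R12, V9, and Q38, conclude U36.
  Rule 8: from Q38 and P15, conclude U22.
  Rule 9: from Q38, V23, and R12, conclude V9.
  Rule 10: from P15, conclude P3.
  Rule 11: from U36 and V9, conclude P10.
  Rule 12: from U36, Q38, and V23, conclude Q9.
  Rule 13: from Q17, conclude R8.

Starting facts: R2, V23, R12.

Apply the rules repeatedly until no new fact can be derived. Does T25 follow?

R2 and R12 hold, so Q38 follows (Rule 6).
Q38, V23, and R12 hold, so V9 follows (Rule 9).
From R12, V9, and Q38, Rule 7 gives U36.
From U36, Q38, and V23, Rule 12 gives Q9.
From Q38, Q9, and U36, Rule 5 gives T25.

Yes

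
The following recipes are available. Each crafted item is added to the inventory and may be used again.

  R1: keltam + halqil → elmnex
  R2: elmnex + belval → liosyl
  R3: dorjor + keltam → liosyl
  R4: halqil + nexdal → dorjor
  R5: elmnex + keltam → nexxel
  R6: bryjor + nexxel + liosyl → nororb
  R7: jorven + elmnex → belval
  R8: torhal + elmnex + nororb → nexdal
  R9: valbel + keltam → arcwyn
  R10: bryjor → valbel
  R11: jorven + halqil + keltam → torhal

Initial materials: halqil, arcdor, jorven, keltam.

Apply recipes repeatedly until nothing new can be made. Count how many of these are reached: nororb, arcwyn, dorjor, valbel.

0

nororb would need bryjor, nexxel, and liosyl (R6), but bryjor is never obtained.
arcwyn would need valbel and keltam (R9), but valbel is never obtained.
dorjor would need halqil and nexdal (R4), but nexdal is never obtained.
valbel would need bryjor (R10), but bryjor is never obtained.
None of the 4 are reached.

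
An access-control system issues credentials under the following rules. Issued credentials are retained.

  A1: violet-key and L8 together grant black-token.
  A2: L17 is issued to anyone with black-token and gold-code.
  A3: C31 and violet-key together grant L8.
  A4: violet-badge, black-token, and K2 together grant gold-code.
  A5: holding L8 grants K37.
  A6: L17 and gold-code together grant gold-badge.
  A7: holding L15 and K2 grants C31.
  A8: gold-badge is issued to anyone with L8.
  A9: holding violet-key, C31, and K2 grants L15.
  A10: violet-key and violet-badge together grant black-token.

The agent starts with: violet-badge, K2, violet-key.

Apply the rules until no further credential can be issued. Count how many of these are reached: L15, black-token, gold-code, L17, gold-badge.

4

Holding violet-key and violet-badge grants black-token (A10).
Holding violet-badge, black-token, and K2 grants gold-code (A4).
Holding black-token and gold-code grants L17 (A2).
Holding L17 and gold-code grants gold-badge (A6).
L15 would need violet-key, C31, and K2 (A9), but C31 is never granted.
black-token: reached.
gold-code: reached.
L17: reached.
gold-badge: reached.
Reached: black-token, gold-code, L17, and gold-badge — 4 of the 5.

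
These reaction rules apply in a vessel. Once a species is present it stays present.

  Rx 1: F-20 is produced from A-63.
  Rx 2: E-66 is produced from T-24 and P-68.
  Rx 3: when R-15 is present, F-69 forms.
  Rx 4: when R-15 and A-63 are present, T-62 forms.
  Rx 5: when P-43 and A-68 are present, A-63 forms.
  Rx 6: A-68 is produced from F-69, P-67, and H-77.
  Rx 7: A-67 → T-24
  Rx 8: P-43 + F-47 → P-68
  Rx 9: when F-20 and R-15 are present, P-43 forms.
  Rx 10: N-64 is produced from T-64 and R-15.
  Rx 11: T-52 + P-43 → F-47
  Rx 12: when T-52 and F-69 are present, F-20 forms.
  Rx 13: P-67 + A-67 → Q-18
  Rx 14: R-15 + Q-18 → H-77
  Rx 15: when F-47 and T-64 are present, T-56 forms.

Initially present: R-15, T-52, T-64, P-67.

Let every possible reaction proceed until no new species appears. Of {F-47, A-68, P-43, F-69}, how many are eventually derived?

R-15 present → F-69 forms (Rx 3).
T-52 and F-69 present → F-20 forms (Rx 12).
F-20 and R-15 present → P-43 forms (Rx 9).
T-52 and P-43 present → F-47 forms (Rx 11).
F-47: reached.
A-68 would need F-69, P-67, and H-77 (Rx 6), but H-77 never forms.
P-43: reached.
F-69: reached.
Reached: F-47, P-43, and F-69 — 3 of the 4.

3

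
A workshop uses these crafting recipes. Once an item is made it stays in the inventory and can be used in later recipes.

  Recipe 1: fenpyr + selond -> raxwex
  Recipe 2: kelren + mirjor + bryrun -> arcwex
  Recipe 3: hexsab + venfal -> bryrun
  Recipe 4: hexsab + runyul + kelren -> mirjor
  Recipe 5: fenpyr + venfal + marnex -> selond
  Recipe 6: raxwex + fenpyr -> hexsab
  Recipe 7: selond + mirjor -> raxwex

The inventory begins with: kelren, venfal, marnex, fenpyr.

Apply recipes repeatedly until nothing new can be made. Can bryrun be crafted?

Yes

fenpyr + venfal + marnex -> selond (Recipe 5).
fenpyr + selond -> raxwex (Recipe 1).
Using Recipe 6, raxwex and fenpyr make hexsab.
Using Recipe 3, hexsab and venfal make bryrun.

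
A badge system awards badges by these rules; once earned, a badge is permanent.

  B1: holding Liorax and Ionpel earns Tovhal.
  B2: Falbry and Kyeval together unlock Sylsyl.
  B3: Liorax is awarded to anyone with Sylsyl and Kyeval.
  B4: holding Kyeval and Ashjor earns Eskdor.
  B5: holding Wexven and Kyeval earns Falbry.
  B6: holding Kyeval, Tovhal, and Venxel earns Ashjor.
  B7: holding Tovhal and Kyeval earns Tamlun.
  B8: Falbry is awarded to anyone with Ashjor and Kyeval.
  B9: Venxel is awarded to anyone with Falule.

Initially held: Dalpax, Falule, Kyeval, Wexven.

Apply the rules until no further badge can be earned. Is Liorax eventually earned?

Yes

With Wexven and Kyeval, Falbry is earned (B5).
With Falbry and Kyeval, Sylsyl is earned (B2).
With Sylsyl and Kyeval, Liorax is earned (B3).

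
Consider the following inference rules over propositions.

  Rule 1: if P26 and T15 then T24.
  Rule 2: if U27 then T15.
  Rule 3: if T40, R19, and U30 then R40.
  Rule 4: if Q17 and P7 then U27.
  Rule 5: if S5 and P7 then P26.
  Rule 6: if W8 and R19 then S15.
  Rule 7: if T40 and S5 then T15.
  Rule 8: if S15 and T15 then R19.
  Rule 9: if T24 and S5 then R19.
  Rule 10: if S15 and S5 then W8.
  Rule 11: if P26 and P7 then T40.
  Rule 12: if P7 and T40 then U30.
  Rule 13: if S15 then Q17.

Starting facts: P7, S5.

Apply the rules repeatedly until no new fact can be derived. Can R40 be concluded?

Yes

S5 and P7 hold, so P26 follows (Rule 5).
P26 and P7 hold, so T40 follows (Rule 11).
P7 and T40 hold, so U30 follows (Rule 12).
T40 and S5 hold, so T15 follows (Rule 7).
P26 and T15 hold, so T24 follows (Rule 1).
From T24 and S5, Rule 9 gives R19.
T40, R19, and U30 hold, so R40 follows (Rule 3).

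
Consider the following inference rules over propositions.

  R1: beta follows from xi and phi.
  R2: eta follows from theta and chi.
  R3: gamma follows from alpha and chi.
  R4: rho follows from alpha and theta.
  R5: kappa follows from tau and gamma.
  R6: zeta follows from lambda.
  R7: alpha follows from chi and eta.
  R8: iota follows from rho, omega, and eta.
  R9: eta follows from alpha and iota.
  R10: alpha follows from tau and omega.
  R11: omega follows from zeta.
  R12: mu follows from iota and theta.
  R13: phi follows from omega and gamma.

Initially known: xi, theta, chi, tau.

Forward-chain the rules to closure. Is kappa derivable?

theta and chi hold, so eta follows (R2).
chi and eta hold, so alpha follows (R7).
alpha and chi hold, so gamma follows (R3).
tau and gamma hold, so kappa follows (R5).

Yes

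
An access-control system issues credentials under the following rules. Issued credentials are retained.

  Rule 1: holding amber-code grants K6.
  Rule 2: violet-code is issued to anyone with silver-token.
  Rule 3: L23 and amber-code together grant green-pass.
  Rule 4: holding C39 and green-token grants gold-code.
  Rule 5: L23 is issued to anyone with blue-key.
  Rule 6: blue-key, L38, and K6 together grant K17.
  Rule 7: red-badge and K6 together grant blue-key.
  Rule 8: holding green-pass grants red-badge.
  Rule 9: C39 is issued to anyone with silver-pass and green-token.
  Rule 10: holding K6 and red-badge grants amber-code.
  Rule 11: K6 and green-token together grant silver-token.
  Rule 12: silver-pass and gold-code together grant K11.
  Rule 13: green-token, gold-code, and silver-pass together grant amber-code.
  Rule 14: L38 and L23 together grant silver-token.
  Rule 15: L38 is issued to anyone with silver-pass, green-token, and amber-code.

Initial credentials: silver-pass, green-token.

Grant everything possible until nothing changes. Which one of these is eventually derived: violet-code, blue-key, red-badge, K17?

violet-code

Holding silver-pass and green-token grants C39 (Rule 9).
Holding C39 and green-token grants gold-code (Rule 4).
Holding green-token, gold-code, and silver-pass grants amber-code (Rule 13).
Holding amber-code grants K6 (Rule 1).
Holding K6 and green-token grants silver-token (Rule 11).
Holding silver-token grants violet-code (Rule 2).
red-badge would need green-pass (Rule 8), but green-pass is never granted. K17 would need blue-key, L38, and K6 (Rule 6), but blue-key is never granted. blue-key would need red-badge and K6 (Rule 7), but red-badge is never granted.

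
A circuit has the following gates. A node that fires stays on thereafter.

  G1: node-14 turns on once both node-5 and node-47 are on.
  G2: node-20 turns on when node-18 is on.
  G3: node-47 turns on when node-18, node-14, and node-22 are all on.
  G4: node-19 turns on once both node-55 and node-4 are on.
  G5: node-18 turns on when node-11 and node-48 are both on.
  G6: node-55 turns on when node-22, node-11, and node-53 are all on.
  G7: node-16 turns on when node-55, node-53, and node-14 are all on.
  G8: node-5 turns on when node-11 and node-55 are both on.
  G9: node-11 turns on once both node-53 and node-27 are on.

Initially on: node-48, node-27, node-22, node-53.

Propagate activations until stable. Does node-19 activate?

node-19 would need node-55 and node-4 (G4), but node-4 never turns on.

No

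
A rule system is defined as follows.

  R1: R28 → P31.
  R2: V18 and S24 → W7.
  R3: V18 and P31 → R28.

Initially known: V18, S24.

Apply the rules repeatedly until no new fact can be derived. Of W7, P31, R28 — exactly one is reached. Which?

W7

V18 and S24 hold, so W7 follows (R2).
P31 would need R28 (R1), but R28 is never established. R28 would need V18 and P31 (R3), but P31 is never established.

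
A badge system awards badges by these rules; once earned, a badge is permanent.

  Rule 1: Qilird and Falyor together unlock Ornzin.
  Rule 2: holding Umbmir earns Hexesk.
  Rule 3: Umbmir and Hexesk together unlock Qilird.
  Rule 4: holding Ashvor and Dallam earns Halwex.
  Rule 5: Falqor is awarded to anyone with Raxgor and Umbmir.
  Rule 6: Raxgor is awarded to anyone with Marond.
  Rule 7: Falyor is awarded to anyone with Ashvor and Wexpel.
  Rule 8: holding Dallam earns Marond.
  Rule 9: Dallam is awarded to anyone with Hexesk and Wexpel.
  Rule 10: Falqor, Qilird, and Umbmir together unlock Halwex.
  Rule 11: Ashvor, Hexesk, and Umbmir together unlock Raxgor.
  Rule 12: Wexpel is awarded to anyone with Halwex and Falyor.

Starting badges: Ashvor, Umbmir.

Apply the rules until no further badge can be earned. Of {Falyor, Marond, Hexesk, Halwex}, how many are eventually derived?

With Umbmir, Hexesk is earned (Rule 2).
With Ashvor, Hexesk, and Umbmir, Raxgor is earned (Rule 11).
With Umbmir and Hexesk, Qilird is earned (Rule 3).
With Raxgor and Umbmir, Falqor is earned (Rule 5).
With Falqor, Qilird, and Umbmir, Halwex is earned (Rule 10).
Falyor would need Ashvor and Wexpel (Rule 7), but Wexpel is never earned.
Marond would need Dallam (Rule 8), but Dallam is never earned.
Hexesk: reached.
Halwex: reached.
Reached: Hexesk and Halwex — 2 of the 4.

2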